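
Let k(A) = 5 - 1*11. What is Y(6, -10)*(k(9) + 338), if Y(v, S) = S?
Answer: -3320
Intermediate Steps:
k(A) = -6 (k(A) = 5 - 11 = -6)
Y(6, -10)*(k(9) + 338) = -10*(-6 + 338) = -10*332 = -3320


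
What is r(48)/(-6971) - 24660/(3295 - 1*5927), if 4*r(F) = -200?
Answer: 43009115/4586918 ≈ 9.3765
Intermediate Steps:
r(F) = -50 (r(F) = (¼)*(-200) = -50)
r(48)/(-6971) - 24660/(3295 - 1*5927) = -50/(-6971) - 24660/(3295 - 1*5927) = -50*(-1/6971) - 24660/(3295 - 5927) = 50/6971 - 24660/(-2632) = 50/6971 - 24660*(-1/2632) = 50/6971 + 6165/658 = 43009115/4586918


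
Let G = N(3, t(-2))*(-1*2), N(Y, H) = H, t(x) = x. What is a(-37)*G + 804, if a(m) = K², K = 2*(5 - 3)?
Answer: 868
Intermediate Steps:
K = 4 (K = 2*2 = 4)
G = 4 (G = -(-2)*2 = -2*(-2) = 4)
a(m) = 16 (a(m) = 4² = 16)
a(-37)*G + 804 = 16*4 + 804 = 64 + 804 = 868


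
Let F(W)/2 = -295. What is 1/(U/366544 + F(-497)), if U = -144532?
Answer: -91636/54101373 ≈ -0.0016938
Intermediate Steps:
F(W) = -590 (F(W) = 2*(-295) = -590)
1/(U/366544 + F(-497)) = 1/(-144532/366544 - 590) = 1/(-144532*1/366544 - 590) = 1/(-36133/91636 - 590) = 1/(-54101373/91636) = -91636/54101373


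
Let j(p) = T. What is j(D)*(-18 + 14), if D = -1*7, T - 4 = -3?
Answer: -4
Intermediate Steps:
T = 1 (T = 4 - 3 = 1)
D = -7
j(p) = 1
j(D)*(-18 + 14) = 1*(-18 + 14) = 1*(-4) = -4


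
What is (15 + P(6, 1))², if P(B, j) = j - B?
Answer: 100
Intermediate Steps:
(15 + P(6, 1))² = (15 + (1 - 1*6))² = (15 + (1 - 6))² = (15 - 5)² = 10² = 100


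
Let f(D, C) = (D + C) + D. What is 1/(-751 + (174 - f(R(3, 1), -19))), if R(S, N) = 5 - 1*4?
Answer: -1/560 ≈ -0.0017857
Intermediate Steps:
R(S, N) = 1 (R(S, N) = 5 - 4 = 1)
f(D, C) = C + 2*D (f(D, C) = (C + D) + D = C + 2*D)
1/(-751 + (174 - f(R(3, 1), -19))) = 1/(-751 + (174 - (-19 + 2*1))) = 1/(-751 + (174 - (-19 + 2))) = 1/(-751 + (174 - 1*(-17))) = 1/(-751 + (174 + 17)) = 1/(-751 + 191) = 1/(-560) = -1/560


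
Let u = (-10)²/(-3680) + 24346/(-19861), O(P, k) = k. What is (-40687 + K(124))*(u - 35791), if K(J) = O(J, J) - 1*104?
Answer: 5319246379711451/3654424 ≈ 1.4556e+9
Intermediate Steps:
u = -4578969/3654424 (u = 100*(-1/3680) + 24346*(-1/19861) = -5/184 - 24346/19861 = -4578969/3654424 ≈ -1.2530)
K(J) = -104 + J (K(J) = J - 1*104 = J - 104 = -104 + J)
(-40687 + K(124))*(u - 35791) = (-40687 + (-104 + 124))*(-4578969/3654424 - 35791) = (-40687 + 20)*(-130800068353/3654424) = -40667*(-130800068353/3654424) = 5319246379711451/3654424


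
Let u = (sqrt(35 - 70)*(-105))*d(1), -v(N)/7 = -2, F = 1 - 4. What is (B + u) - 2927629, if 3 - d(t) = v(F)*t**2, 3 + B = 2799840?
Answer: -127792 + 1155*I*sqrt(35) ≈ -1.2779e+5 + 6833.1*I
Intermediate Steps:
B = 2799837 (B = -3 + 2799840 = 2799837)
F = -3
v(N) = 14 (v(N) = -7*(-2) = 14)
d(t) = 3 - 14*t**2
u = 1155*I*sqrt(35) (u = (sqrt(35 - 70)*(-105))*(3 - 14*1**2) = (sqrt(-35)*(-105))*(3 - 14*1) = ((I*sqrt(35))*(-105))*(3 - 14) = -105*I*sqrt(35)*(-11) = 1155*I*sqrt(35) ≈ 6833.1*I)
(B + u) - 2927629 = (2799837 + 1155*I*sqrt(35)) - 2927629 = -127792 + 1155*I*sqrt(35)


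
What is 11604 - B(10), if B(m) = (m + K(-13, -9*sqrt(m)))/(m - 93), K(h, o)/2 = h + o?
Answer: 963116/83 - 18*sqrt(10)/83 ≈ 11603.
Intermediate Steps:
K(h, o) = 2*h + 2*o (K(h, o) = 2*(h + o) = 2*h + 2*o)
B(m) = (-26 + m - 18*sqrt(m))/(-93 + m) (B(m) = (m + (2*(-13) + 2*(-9*sqrt(m))))/(m - 93) = (m + (-26 - 18*sqrt(m)))/(-93 + m) = (-26 + m - 18*sqrt(m))/(-93 + m))
11604 - B(10) = 11604 - (-26 + 10 - 18*sqrt(10))/(-93 + 10) = 11604 - (-16 - 18*sqrt(10))/(-83) = 11604 - (-1)*(-16 - 18*sqrt(10))/83 = 11604 - (16/83 + 18*sqrt(10)/83) = 11604 + (-16/83 - 18*sqrt(10)/83) = 963116/83 - 18*sqrt(10)/83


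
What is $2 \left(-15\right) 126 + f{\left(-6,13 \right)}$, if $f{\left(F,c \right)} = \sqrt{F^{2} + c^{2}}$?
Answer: $-3780 + \sqrt{205} \approx -3765.7$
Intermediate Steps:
$2 \left(-15\right) 126 + f{\left(-6,13 \right)} = 2 \left(-15\right) 126 + \sqrt{\left(-6\right)^{2} + 13^{2}} = \left(-30\right) 126 + \sqrt{36 + 169} = -3780 + \sqrt{205}$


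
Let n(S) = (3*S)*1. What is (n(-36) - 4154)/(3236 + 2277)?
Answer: -4262/5513 ≈ -0.77308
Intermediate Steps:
n(S) = 3*S
(n(-36) - 4154)/(3236 + 2277) = (3*(-36) - 4154)/(3236 + 2277) = (-108 - 4154)/5513 = -4262*1/5513 = -4262/5513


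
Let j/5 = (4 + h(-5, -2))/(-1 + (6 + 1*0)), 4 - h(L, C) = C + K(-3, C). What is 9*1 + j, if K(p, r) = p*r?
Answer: 13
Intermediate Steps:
h(L, C) = 4 + 2*C (h(L, C) = 4 - (C - 3*C) = 4 - (-2)*C = 4 + 2*C)
j = 4 (j = 5*((4 + (4 + 2*(-2)))/(-1 + (6 + 1*0))) = 5*((4 + (4 - 4))/(-1 + (6 + 0))) = 5*((4 + 0)/(-1 + 6)) = 5*(4/5) = 5*(4*(⅕)) = 5*(⅘) = 4)
9*1 + j = 9*1 + 4 = 9 + 4 = 13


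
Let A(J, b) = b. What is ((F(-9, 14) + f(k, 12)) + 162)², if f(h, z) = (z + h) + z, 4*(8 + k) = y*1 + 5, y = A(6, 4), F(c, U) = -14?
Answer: 442225/16 ≈ 27639.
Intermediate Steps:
y = 4
k = -23/4 (k = -8 + (4*1 + 5)/4 = -8 + (4 + 5)/4 = -8 + (¼)*9 = -8 + 9/4 = -23/4 ≈ -5.7500)
f(h, z) = h + 2*z (f(h, z) = (h + z) + z = h + 2*z)
((F(-9, 14) + f(k, 12)) + 162)² = ((-14 + (-23/4 + 2*12)) + 162)² = ((-14 + (-23/4 + 24)) + 162)² = ((-14 + 73/4) + 162)² = (17/4 + 162)² = (665/4)² = 442225/16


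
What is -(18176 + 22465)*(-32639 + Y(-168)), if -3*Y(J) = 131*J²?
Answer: 51414400767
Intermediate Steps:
Y(J) = -131*J²/3
-(18176 + 22465)*(-32639 + Y(-168)) = -(18176 + 22465)*(-32639 - 131/3*(-168)²) = -40641*(-32639 - 131/3*28224) = -40641*(-32639 - 1232448) = -40641*(-1265087) = -1*(-51414400767) = 51414400767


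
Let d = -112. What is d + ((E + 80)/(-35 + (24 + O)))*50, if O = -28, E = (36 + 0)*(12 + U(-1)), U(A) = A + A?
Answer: -26368/39 ≈ -676.10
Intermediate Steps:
U(A) = 2*A
E = 360 (E = (36 + 0)*(12 + 2*(-1)) = 36*(12 - 2) = 36*10 = 360)
d + ((E + 80)/(-35 + (24 + O)))*50 = -112 + ((360 + 80)/(-35 + (24 - 28)))*50 = -112 + (440/(-35 - 4))*50 = -112 + (440/(-39))*50 = -112 + (440*(-1/39))*50 = -112 - 440/39*50 = -112 - 22000/39 = -26368/39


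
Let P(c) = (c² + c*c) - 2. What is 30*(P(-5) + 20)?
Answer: 2040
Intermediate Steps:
P(c) = -2 + 2*c² (P(c) = (c² + c²) - 2 = 2*c² - 2 = -2 + 2*c²)
30*(P(-5) + 20) = 30*((-2 + 2*(-5)²) + 20) = 30*((-2 + 2*25) + 20) = 30*((-2 + 50) + 20) = 30*(48 + 20) = 30*68 = 2040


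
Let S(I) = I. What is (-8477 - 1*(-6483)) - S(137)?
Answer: -2131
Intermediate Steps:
(-8477 - 1*(-6483)) - S(137) = (-8477 - 1*(-6483)) - 1*137 = (-8477 + 6483) - 137 = -1994 - 137 = -2131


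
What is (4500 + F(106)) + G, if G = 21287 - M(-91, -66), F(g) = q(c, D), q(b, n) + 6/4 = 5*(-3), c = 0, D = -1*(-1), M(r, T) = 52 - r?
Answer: 51255/2 ≈ 25628.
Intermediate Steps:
D = 1
q(b, n) = -33/2 (q(b, n) = -3/2 + 5*(-3) = -3/2 - 15 = -33/2)
F(g) = -33/2
G = 21144 (G = 21287 - (52 - 1*(-91)) = 21287 - (52 + 91) = 21287 - 1*143 = 21287 - 143 = 21144)
(4500 + F(106)) + G = (4500 - 33/2) + 21144 = 8967/2 + 21144 = 51255/2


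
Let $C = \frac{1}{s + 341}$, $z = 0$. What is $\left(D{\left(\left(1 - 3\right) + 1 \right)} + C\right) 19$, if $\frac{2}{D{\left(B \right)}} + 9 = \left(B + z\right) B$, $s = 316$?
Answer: $- \frac{12407}{2628} \approx -4.7211$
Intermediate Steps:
$D{\left(B \right)} = \frac{2}{-9 + B^{2}}$ ($D{\left(B \right)} = \frac{2}{-9 + \left(B + 0\right) B} = \frac{2}{-9 + B B} = \frac{2}{-9 + B^{2}}$)
$C = \frac{1}{657}$ ($C = \frac{1}{316 + 341} = \frac{1}{657} \approx 0.0015221$)
$\left(D{\left(\left(1 - 3\right) + 1 \right)} + C\right) 19 = \left(\frac{2}{-9 + \left(\left(1 - 3\right) + 1\right)^{2}} + \frac{1}{657}\right) 19 = \left(\frac{2}{-9 + \left(-2 + 1\right)^{2}} + \frac{1}{657}\right) 19 = \left(\frac{2}{-9 + \left(-1\right)^{2}} + \frac{1}{657}\right) 19 = \left(\frac{2}{-9 + 1} + \frac{1}{657}\right) 19 = \left(\frac{2}{-8} + \frac{1}{657}\right) 19 = \left(2 \left(- \frac{1}{8}\right) + \frac{1}{657}\right) 19 = \left(- \frac{1}{4} + \frac{1}{657}\right) 19 = \left(- \frac{653}{2628}\right) 19 = - \frac{12407}{2628}$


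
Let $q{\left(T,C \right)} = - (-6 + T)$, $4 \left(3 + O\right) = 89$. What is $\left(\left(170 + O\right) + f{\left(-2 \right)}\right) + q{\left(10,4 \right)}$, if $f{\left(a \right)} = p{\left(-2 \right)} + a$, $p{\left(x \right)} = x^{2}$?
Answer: $\frac{749}{4} \approx 187.25$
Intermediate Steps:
$O = \frac{77}{4}$ ($O = -3 + \frac{1}{4} \cdot 89 = -3 + \frac{89}{4} = \frac{77}{4} \approx 19.25$)
$q{\left(T,C \right)} = 6 - T$
$f{\left(a \right)} = 4 + a$ ($f{\left(a \right)} = \left(-2\right)^{2} + a = 4 + a$)
$\left(\left(170 + O\right) + f{\left(-2 \right)}\right) + q{\left(10,4 \right)} = \left(\left(170 + \frac{77}{4}\right) + \left(4 - 2\right)\right) + \left(6 - 10\right) = \left(\frac{757}{4} + 2\right) + \left(6 - 10\right) = \frac{765}{4} - 4 = \frac{749}{4}$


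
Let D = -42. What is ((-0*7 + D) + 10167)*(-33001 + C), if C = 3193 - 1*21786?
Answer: -522389250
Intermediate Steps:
C = -18593 (C = 3193 - 21786 = -18593)
((-0*7 + D) + 10167)*(-33001 + C) = ((-0*7 - 42) + 10167)*(-33001 - 18593) = ((-111*0 - 42) + 10167)*(-51594) = ((0 - 42) + 10167)*(-51594) = (-42 + 10167)*(-51594) = 10125*(-51594) = -522389250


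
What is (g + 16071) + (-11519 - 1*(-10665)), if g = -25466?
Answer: -10249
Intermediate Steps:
(g + 16071) + (-11519 - 1*(-10665)) = (-25466 + 16071) + (-11519 - 1*(-10665)) = -9395 + (-11519 + 10665) = -9395 - 854 = -10249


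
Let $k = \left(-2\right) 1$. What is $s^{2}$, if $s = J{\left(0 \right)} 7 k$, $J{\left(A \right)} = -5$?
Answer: $4900$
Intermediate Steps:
$k = -2$
$s = 70$ ($s = \left(-5\right) 7 \left(-2\right) = \left(-35\right) \left(-2\right) = 70$)
$s^{2} = 70^{2} = 4900$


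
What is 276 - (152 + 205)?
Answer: -81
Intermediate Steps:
276 - (152 + 205) = 276 - 1*357 = 276 - 357 = -81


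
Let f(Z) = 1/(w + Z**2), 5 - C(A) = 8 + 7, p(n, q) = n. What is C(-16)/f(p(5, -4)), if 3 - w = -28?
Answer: -560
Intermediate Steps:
w = 31 (w = 3 - 1*(-28) = 3 + 28 = 31)
C(A) = -10 (C(A) = 5 - (8 + 7) = 5 - 1*15 = 5 - 15 = -10)
f(Z) = 1/(31 + Z**2)
C(-16)/f(p(5, -4)) = -10/(1/(31 + 5**2)) = -10/(1/(31 + 25)) = -10/(1/56) = -10/1/56 = -10*56 = -560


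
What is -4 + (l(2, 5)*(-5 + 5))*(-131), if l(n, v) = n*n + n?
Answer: -4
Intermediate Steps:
l(n, v) = n + n² (l(n, v) = n² + n = n + n²)
-4 + (l(2, 5)*(-5 + 5))*(-131) = -4 + ((2*(1 + 2))*(-5 + 5))*(-131) = -4 + ((2*3)*0)*(-131) = -4 + (6*0)*(-131) = -4 + 0*(-131) = -4 + 0 = -4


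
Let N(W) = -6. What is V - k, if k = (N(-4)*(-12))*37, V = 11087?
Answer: 8423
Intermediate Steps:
k = 2664 (k = -6*(-12)*37 = 72*37 = 2664)
V - k = 11087 - 1*2664 = 11087 - 2664 = 8423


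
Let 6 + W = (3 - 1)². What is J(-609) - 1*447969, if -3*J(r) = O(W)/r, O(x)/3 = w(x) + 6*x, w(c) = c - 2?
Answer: -272813137/609 ≈ -4.4797e+5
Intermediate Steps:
w(c) = -2 + c
W = -2 (W = -6 + (3 - 1)² = -6 + 2² = -6 + 4 = -2)
O(x) = -6 + 21*x (O(x) = 3*((-2 + x) + 6*x) = 3*(-2 + 7*x) = -6 + 21*x)
J(r) = 16/r (J(r) = -(-6 + 21*(-2))/(3*r) = -(-6 - 42)/(3*r) = -(-16)/r = 16/r)
J(-609) - 1*447969 = 16/(-609) - 1*447969 = 16*(-1/609) - 447969 = -16/609 - 447969 = -272813137/609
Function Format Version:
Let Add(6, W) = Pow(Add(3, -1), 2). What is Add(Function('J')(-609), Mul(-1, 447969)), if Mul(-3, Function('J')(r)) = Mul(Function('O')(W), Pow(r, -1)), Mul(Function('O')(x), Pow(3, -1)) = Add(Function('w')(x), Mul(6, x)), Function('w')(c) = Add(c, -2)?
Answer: Rational(-272813137, 609) ≈ -4.4797e+5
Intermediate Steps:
Function('w')(c) = Add(-2, c)
W = -2 (W = Add(-6, Pow(Add(3, -1), 2)) = Add(-6, Pow(2, 2)) = Add(-6, 4) = -2)
Function('O')(x) = Add(-6, Mul(21, x)) (Function('O')(x) = Mul(3, Add(Add(-2, x), Mul(6, x))) = Mul(3, Add(-2, Mul(7, x))) = Add(-6, Mul(21, x)))
Function('J')(r) = Mul(16, Pow(r, -1)) (Function('J')(r) = Mul(Rational(-1, 3), Mul(Add(-6, Mul(21, -2)), Pow(r, -1))) = Mul(Rational(-1, 3), Mul(Add(-6, -42), Pow(r, -1))) = Mul(Rational(-1, 3), Mul(-48, Pow(r, -1))) = Mul(16, Pow(r, -1)))
Add(Function('J')(-609), Mul(-1, 447969)) = Add(Mul(16, Pow(-609, -1)), Mul(-1, 447969)) = Add(Mul(16, Rational(-1, 609)), -447969) = Add(Rational(-16, 609), -447969) = Rational(-272813137, 609)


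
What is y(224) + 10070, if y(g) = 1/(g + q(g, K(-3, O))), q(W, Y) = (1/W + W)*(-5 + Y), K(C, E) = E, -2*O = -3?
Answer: 360918806/35841 ≈ 10070.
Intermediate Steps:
O = 3/2 (O = -½*(-3) = 3/2 ≈ 1.5000)
q(W, Y) = (-5 + Y)*(W + 1/W) (q(W, Y) = (W + 1/W)*(-5 + Y) = (-5 + Y)*(W + 1/W))
y(g) = 1/(g + (-7/2 - 7*g²/2)/g) (y(g) = 1/(g + (-5 + 3/2 + g²*(-5 + 3/2))/g) = 1/(g + (-5 + 3/2 + g²*(-7/2))/g) = 1/(g + (-5 + 3/2 - 7*g²/2)/g) = 1/(g + (-7/2 - 7*g²/2)/g))
y(224) + 10070 = 2*224/(-7 - 5*224²) + 10070 = 2*224/(-7 - 5*50176) + 10070 = 2*224/(-7 - 250880) + 10070 = 2*224/(-250887) + 10070 = 2*224*(-1/250887) + 10070 = -64/35841 + 10070 = 360918806/35841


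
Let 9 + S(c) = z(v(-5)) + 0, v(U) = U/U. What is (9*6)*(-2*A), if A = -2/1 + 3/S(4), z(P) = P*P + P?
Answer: 1836/7 ≈ 262.29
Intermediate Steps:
v(U) = 1
z(P) = P + P**2 (z(P) = P**2 + P = P + P**2)
S(c) = -7 (S(c) = -9 + (1*(1 + 1) + 0) = -9 + (1*2 + 0) = -9 + (2 + 0) = -9 + 2 = -7)
A = -17/7 (A = -2/1 + 3/(-7) = -2*1 + 3*(-1/7) = -2 - 3/7 = -17/7 ≈ -2.4286)
(9*6)*(-2*A) = (9*6)*(-2*(-17/7)) = 54*(34/7) = 1836/7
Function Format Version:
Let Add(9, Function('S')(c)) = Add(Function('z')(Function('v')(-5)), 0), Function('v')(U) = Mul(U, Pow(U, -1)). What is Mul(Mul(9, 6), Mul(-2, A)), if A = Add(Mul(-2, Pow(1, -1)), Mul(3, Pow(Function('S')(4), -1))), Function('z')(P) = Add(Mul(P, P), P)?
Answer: Rational(1836, 7) ≈ 262.29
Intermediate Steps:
Function('v')(U) = 1
Function('z')(P) = Add(P, Pow(P, 2)) (Function('z')(P) = Add(Pow(P, 2), P) = Add(P, Pow(P, 2)))
Function('S')(c) = -7 (Function('S')(c) = Add(-9, Add(Mul(1, Add(1, 1)), 0)) = Add(-9, Add(Mul(1, 2), 0)) = Add(-9, Add(2, 0)) = Add(-9, 2) = -7)
A = Rational(-17, 7) (A = Add(Mul(-2, Pow(1, -1)), Mul(3, Pow(-7, -1))) = Add(Mul(-2, 1), Mul(3, Rational(-1, 7))) = Add(-2, Rational(-3, 7)) = Rational(-17, 7) ≈ -2.4286)
Mul(Mul(9, 6), Mul(-2, A)) = Mul(Mul(9, 6), Mul(-2, Rational(-17, 7))) = Mul(54, Rational(34, 7)) = Rational(1836, 7)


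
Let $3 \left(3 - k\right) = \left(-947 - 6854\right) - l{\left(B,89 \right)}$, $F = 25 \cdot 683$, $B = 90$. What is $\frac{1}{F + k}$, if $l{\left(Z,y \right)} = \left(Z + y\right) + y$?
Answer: $\frac{3}{59303} \approx 5.0588 \cdot 10^{-5}$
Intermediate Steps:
$l{\left(Z,y \right)} = Z + 2 y$
$F = 17075$
$k = \frac{8078}{3}$ ($k = 3 - \frac{\left(-947 - 6854\right) - \left(90 + 2 \cdot 89\right)}{3} = 3 - \frac{-7801 - \left(90 + 178\right)}{3} = 3 - \frac{-7801 - 268}{3} = 3 - - \frac{8069}{3} = 3 + \frac{8069}{3} = \frac{8078}{3} \approx 2692.7$)
$\frac{1}{F + k} = \frac{1}{17075 + \frac{8078}{3}} = \frac{1}{\frac{59303}{3}} = \frac{3}{59303}$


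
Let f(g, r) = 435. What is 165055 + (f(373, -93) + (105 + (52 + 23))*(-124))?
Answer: 143170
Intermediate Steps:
165055 + (f(373, -93) + (105 + (52 + 23))*(-124)) = 165055 + (435 + (105 + (52 + 23))*(-124)) = 165055 + (435 + (105 + 75)*(-124)) = 165055 + (435 + 180*(-124)) = 165055 + (435 - 22320) = 165055 - 21885 = 143170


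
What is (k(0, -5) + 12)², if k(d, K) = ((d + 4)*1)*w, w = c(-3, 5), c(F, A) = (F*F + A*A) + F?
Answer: 18496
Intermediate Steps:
c(F, A) = F + A² + F² (c(F, A) = (F² + A²) + F = (A² + F²) + F = F + A² + F²)
w = 31 (w = -3 + 5² + (-3)² = -3 + 25 + 9 = 31)
k(d, K) = 124 + 31*d (k(d, K) = ((d + 4)*1)*31 = ((4 + d)*1)*31 = (4 + d)*31 = 124 + 31*d)
(k(0, -5) + 12)² = ((124 + 31*0) + 12)² = ((124 + 0) + 12)² = (124 + 12)² = 136² = 18496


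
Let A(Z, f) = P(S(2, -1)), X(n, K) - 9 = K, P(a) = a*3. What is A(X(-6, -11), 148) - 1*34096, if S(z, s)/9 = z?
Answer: -34042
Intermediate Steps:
S(z, s) = 9*z
P(a) = 3*a
X(n, K) = 9 + K
A(Z, f) = 54 (A(Z, f) = 3*(9*2) = 3*18 = 54)
A(X(-6, -11), 148) - 1*34096 = 54 - 1*34096 = 54 - 34096 = -34042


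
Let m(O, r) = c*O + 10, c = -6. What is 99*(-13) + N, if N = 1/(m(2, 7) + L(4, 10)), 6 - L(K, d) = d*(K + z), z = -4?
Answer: -5147/4 ≈ -1286.8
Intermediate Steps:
L(K, d) = 6 - d*(-4 + K) (L(K, d) = 6 - d*(K - 4) = 6 - d*(-4 + K))
m(O, r) = 10 - 6*O (m(O, r) = -6*O + 10 = 10 - 6*O)
N = 1/4 (N = 1/((10 - 6*2) + (6 + 4*10 - 1*4*10)) = 1/((10 - 12) + (6 + 40 - 40)) = 1/(-2 + 6) = 1/4 ≈ 0.25000)
99*(-13) + N = 99*(-13) + 1/4 = -1287 + 1/4 = -5147/4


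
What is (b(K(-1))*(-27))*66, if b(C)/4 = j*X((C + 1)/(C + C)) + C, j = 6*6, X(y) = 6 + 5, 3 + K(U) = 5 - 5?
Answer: -2801304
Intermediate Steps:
K(U) = -3 (K(U) = -3 + (5 - 5) = -3 + 0 = -3)
X(y) = 11
j = 36
b(C) = 1584 + 4*C (b(C) = 4*(36*11 + C) = 4*(396 + C) = 1584 + 4*C)
(b(K(-1))*(-27))*66 = ((1584 + 4*(-3))*(-27))*66 = ((1584 - 12)*(-27))*66 = (1572*(-27))*66 = -42444*66 = -2801304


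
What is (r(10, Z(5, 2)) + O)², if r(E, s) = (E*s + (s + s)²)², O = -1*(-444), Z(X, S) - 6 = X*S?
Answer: 1966445290000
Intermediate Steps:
Z(X, S) = 6 + S*X (Z(X, S) = 6 + X*S = 6 + S*X)
O = 444
r(E, s) = (4*s² + E*s)² (r(E, s) = (E*s + (2*s)²)² = (E*s + 4*s²)² = (4*s² + E*s)²)
(r(10, Z(5, 2)) + O)² = ((6 + 2*5)²*(10 + 4*(6 + 2*5))² + 444)² = ((6 + 10)²*(10 + 4*(6 + 10))² + 444)² = (16²*(10 + 4*16)² + 444)² = (256*(10 + 64)² + 444)² = (256*74² + 444)² = (256*5476 + 444)² = (1401856 + 444)² = 1402300² = 1966445290000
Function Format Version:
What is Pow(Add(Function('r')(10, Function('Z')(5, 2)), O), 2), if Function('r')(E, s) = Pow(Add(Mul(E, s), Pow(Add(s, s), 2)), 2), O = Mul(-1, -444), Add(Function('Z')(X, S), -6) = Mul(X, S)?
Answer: 1966445290000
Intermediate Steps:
Function('Z')(X, S) = Add(6, Mul(S, X)) (Function('Z')(X, S) = Add(6, Mul(X, S)) = Add(6, Mul(S, X)))
O = 444
Function('r')(E, s) = Pow(Add(Mul(4, Pow(s, 2)), Mul(E, s)), 2) (Function('r')(E, s) = Pow(Add(Mul(E, s), Pow(Mul(2, s), 2)), 2) = Pow(Add(Mul(E, s), Mul(4, Pow(s, 2))), 2) = Pow(Add(Mul(4, Pow(s, 2)), Mul(E, s)), 2))
Pow(Add(Function('r')(10, Function('Z')(5, 2)), O), 2) = Pow(Add(Mul(Pow(Add(6, Mul(2, 5)), 2), Pow(Add(10, Mul(4, Add(6, Mul(2, 5)))), 2)), 444), 2) = Pow(Add(Mul(Pow(Add(6, 10), 2), Pow(Add(10, Mul(4, Add(6, 10))), 2)), 444), 2) = Pow(Add(Mul(Pow(16, 2), Pow(Add(10, Mul(4, 16)), 2)), 444), 2) = Pow(Add(Mul(256, Pow(Add(10, 64), 2)), 444), 2) = Pow(Add(Mul(256, Pow(74, 2)), 444), 2) = Pow(Add(Mul(256, 5476), 444), 2) = Pow(Add(1401856, 444), 2) = Pow(1402300, 2) = 1966445290000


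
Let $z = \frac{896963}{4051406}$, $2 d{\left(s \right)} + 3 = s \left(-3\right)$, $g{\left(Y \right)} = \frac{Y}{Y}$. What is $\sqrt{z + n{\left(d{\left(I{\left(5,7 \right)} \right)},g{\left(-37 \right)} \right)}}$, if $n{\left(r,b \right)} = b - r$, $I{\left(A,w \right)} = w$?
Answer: $\frac{\sqrt{217014538778846}}{4051406} \approx 3.6361$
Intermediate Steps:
$g{\left(Y \right)} = 1$
$d{\left(s \right)} = - \frac{3}{2} - \frac{3 s}{2}$ ($d{\left(s \right)} = - \frac{3}{2} + \frac{s \left(-3\right)}{2} = - \frac{3}{2} + \frac{\left(-3\right) s}{2} = - \frac{3}{2} - \frac{3 s}{2}$)
$z = \frac{896963}{4051406}$ ($z = 896963 \cdot \frac{1}{4051406} = \frac{896963}{4051406} \approx 0.2214$)
$\sqrt{z + n{\left(d{\left(I{\left(5,7 \right)} \right)},g{\left(-37 \right)} \right)}} = \sqrt{\frac{896963}{4051406} + \left(1 - \left(- \frac{3}{2} - \frac{21}{2}\right)\right)} = \sqrt{\frac{896963}{4051406} + \left(1 - -12\right)} = \sqrt{\frac{896963}{4051406} + \left(1 + 12\right)} = \sqrt{\frac{896963}{4051406} + 13} = \sqrt{\frac{53565241}{4051406}} = \frac{\sqrt{217014538778846}}{4051406}$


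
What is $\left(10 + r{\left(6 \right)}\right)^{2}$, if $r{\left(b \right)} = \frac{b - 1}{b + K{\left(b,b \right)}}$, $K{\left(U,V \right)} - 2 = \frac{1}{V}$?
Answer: $\frac{270400}{2401} \approx 112.62$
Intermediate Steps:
$K{\left(U,V \right)} = 2 + \frac{1}{V}$
$r{\left(b \right)} = \frac{-1 + b}{2 + b + \frac{1}{b}}$ ($r{\left(b \right)} = \frac{b - 1}{b + \left(2 + \frac{1}{b}\right)} = \frac{-1 + b}{2 + b + \frac{1}{b}}$)
$\left(10 + r{\left(6 \right)}\right)^{2} = \left(10 + \frac{6 \left(-1 + 6\right)}{1 + 6^{2} + 2 \cdot 6}\right)^{2} = \left(10 + 6 \frac{1}{1 + 36 + 12} \cdot 5\right)^{2} = \left(10 + 6 \cdot \frac{1}{49} \cdot 5\right)^{2} = \left(10 + \frac{30}{49}\right)^{2} = \left(\frac{520}{49}\right)^{2} = \frac{270400}{2401}$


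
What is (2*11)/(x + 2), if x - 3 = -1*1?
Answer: 11/2 ≈ 5.5000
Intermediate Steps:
x = 2 (x = 3 - 1*1 = 3 - 1 = 2)
(2*11)/(x + 2) = (2*11)/(2 + 2) = 22/4 = 22*(¼) = 11/2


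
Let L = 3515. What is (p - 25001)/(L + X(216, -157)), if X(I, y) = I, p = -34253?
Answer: -4558/287 ≈ -15.882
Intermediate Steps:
(p - 25001)/(L + X(216, -157)) = (-34253 - 25001)/(3515 + 216) = -59254/3731 = -59254*1/3731 = -4558/287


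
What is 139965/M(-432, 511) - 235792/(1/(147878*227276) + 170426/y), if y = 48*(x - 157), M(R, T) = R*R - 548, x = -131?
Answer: 1274111382164897940624849/66613672186913412044 ≈ 19127.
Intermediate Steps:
M(R, T) = -548 + R² (M(R, T) = R² - 548 = -548 + R²)
y = -13824 (y = 48*(-131 - 157) = 48*(-288) = -13824)
139965/M(-432, 511) - 235792/(1/(147878*227276) + 170426/y) = 139965/(-548 + (-432)²) - 235792/(1/(147878*227276) + 170426/(-13824)) = 139965/(-548 + 186624) - 235792/((1/147878)*(1/227276) + 170426*(-1/13824)) = 139965/186076 - 235792/(1/33609120328 - 85213/6912) = 139965*(1/186076) - 235792/(-357991746312869/29038279963392) = 139965/186076 - 235792*(-29038279963392/357991746312869) = 139965/186076 + 6846994109128126464/357991746312869 = 1274111382164897940624849/66613672186913412044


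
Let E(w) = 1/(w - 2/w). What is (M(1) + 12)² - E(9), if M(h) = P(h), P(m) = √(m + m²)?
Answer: 11525/79 + 24*√2 ≈ 179.83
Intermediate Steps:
M(h) = √(h*(1 + h))
(M(1) + 12)² - E(9) = (√(1*(1 + 1)) + 12)² - 9/(-2 + 9²) = (√(1*2) + 12)² - 9/(-2 + 81) = (√2 + 12)² - 9/79 = (12 + √2)² - 9/79 = -9/79 + (12 + √2)²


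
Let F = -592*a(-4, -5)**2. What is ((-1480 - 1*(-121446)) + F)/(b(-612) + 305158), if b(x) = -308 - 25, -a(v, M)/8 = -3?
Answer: -221026/304825 ≈ -0.72509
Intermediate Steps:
a(v, M) = 24 (a(v, M) = -8*(-3) = 24)
b(x) = -333
F = -340992 (F = -592*24**2 = -592*576 = -340992)
((-1480 - 1*(-121446)) + F)/(b(-612) + 305158) = ((-1480 - 1*(-121446)) - 340992)/(-333 + 305158) = ((-1480 + 121446) - 340992)/304825 = (119966 - 340992)*(1/304825) = -221026*1/304825 = -221026/304825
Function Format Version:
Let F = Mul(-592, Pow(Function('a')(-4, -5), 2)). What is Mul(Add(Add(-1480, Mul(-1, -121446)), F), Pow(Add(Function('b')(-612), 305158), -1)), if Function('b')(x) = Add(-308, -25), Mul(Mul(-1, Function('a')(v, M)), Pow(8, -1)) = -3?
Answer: Rational(-221026, 304825) ≈ -0.72509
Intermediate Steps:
Function('a')(v, M) = 24 (Function('a')(v, M) = Mul(-8, -3) = 24)
Function('b')(x) = -333
F = -340992 (F = Mul(-592, Pow(24, 2)) = Mul(-592, 576) = -340992)
Mul(Add(Add(-1480, Mul(-1, -121446)), F), Pow(Add(Function('b')(-612), 305158), -1)) = Mul(Add(Add(-1480, Mul(-1, -121446)), -340992), Pow(Add(-333, 305158), -1)) = Mul(Add(Add(-1480, 121446), -340992), Pow(304825, -1)) = Mul(Add(119966, -340992), Rational(1, 304825)) = Mul(-221026, Rational(1, 304825)) = Rational(-221026, 304825)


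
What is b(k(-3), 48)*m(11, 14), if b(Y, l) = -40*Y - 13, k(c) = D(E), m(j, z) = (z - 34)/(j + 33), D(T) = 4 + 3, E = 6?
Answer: 1465/11 ≈ 133.18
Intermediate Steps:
D(T) = 7
m(j, z) = (-34 + z)/(33 + j)
k(c) = 7
b(Y, l) = -13 - 40*Y
b(k(-3), 48)*m(11, 14) = (-13 - 40*7)*((-34 + 14)/(33 + 11)) = (-13 - 280)*(-20/44) = -293*(-20)/44 = -293*(-5/11) = 1465/11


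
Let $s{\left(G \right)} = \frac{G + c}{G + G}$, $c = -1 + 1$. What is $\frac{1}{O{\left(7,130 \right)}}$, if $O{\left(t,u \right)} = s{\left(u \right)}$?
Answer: $2$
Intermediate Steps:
$c = 0$
$s{\left(G \right)} = \frac{1}{2}$ ($s{\left(G \right)} = \frac{G + 0}{G + G} = \frac{G}{2 G} = G \frac{1}{2 G} = \frac{1}{2}$)
$O{\left(t,u \right)} = \frac{1}{2}$
$\frac{1}{O{\left(7,130 \right)}} = \frac{1}{\frac{1}{2}} = 2$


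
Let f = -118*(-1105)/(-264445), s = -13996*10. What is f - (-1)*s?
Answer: -7402370518/52889 ≈ -1.3996e+5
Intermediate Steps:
s = -139960
f = -26078/52889 (f = 130390*(-1/264445) = -26078/52889 ≈ -0.49307)
f - (-1)*s = -26078/52889 - (-1)*(-139960) = -26078/52889 - 1*139960 = -26078/52889 - 139960 = -7402370518/52889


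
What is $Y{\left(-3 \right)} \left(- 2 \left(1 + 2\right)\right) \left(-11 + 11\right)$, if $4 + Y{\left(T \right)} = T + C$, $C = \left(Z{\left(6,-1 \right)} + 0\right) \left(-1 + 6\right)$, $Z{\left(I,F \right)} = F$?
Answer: $0$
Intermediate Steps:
$C = -5$ ($C = \left(-1 + 0\right) \left(-1 + 6\right) = \left(-1\right) 5 = -5$)
$Y{\left(T \right)} = -9 + T$ ($Y{\left(T \right)} = -4 + \left(T - 5\right) = -4 + \left(-5 + T\right) = -9 + T$)
$Y{\left(-3 \right)} \left(- 2 \left(1 + 2\right)\right) \left(-11 + 11\right) = \left(-9 - 3\right) \left(- 2 \left(1 + 2\right)\right) \left(-11 + 11\right) = - 12 \left(\left(-2\right) 3\right) 0 = \left(-12\right) \left(-6\right) 0 = 72 \cdot 0 = 0$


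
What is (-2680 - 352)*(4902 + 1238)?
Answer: -18616480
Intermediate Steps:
(-2680 - 352)*(4902 + 1238) = -3032*6140 = -18616480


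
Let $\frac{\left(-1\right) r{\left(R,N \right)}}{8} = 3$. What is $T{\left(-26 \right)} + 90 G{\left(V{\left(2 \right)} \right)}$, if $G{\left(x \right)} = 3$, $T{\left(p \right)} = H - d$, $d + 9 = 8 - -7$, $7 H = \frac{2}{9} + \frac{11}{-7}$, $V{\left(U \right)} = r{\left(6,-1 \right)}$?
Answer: $\frac{116339}{441} \approx 263.81$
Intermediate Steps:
$r{\left(R,N \right)} = -24$ ($r{\left(R,N \right)} = \left(-8\right) 3 = -24$)
$V{\left(U \right)} = -24$
$H = - \frac{85}{441}$ ($H = \frac{\frac{2}{9} + \frac{11}{-7}}{7} = \frac{2 \cdot \frac{1}{9} + 11 \left(- \frac{1}{7}\right)}{7} = \frac{\frac{2}{9} - \frac{11}{7}}{7} = \frac{1}{7} \left(- \frac{85}{63}\right) = - \frac{85}{441} \approx -0.19274$)
$d = 6$ ($d = -9 + \left(8 - -7\right) = -9 + \left(8 + 7\right) = -9 + 15 = 6$)
$T{\left(p \right)} = - \frac{2731}{441}$ ($T{\left(p \right)} = - \frac{85}{441} - 6 = - \frac{2731}{441}$)
$T{\left(-26 \right)} + 90 G{\left(V{\left(2 \right)} \right)} = - \frac{2731}{441} + 90 \cdot 3 = - \frac{2731}{441} + 270 = \frac{116339}{441}$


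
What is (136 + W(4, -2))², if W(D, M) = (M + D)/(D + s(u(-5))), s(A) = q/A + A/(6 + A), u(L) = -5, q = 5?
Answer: 18225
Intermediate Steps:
s(A) = 5/A + A/(6 + A)
W(D, M) = (D + M)/(-6 + D) (W(D, M) = (M + D)/(D + (30 + (-5)² + 5*(-5))/((-5)*(6 - 5))) = (D + M)/(D - ⅕*(30 + 25 - 25)/1) = (D + M)/(D - ⅕*1*30) = (D + M)/(D - 6) = (D + M)/(-6 + D))
(136 + W(4, -2))² = (136 + (4 - 2)/(-6 + 4))² = (136 + 2/(-2))² = (136 - ½*2)² = (136 - 1)² = 135² = 18225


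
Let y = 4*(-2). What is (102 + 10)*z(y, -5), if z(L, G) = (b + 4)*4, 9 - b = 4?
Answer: 4032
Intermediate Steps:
b = 5 (b = 9 - 1*4 = 9 - 4 = 5)
y = -8
z(L, G) = 36 (z(L, G) = (5 + 4)*4 = 9*4 = 36)
(102 + 10)*z(y, -5) = (102 + 10)*36 = 112*36 = 4032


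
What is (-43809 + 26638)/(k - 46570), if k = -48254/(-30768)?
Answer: 264158664/716408753 ≈ 0.36873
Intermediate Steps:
k = 24127/15384 (k = -48254*(-1/30768) = 24127/15384 ≈ 1.5683)
(-43809 + 26638)/(k - 46570) = (-43809 + 26638)/(24127/15384 - 46570) = -17171/(-716408753/15384) = -17171*(-15384/716408753) = 264158664/716408753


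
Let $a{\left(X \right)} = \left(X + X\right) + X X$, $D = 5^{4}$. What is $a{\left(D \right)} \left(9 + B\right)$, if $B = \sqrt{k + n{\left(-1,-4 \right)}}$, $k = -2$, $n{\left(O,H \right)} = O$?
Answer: $3526875 + 391875 i \sqrt{3} \approx 3.5269 \cdot 10^{6} + 6.7875 \cdot 10^{5} i$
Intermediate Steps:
$D = 625$
$a{\left(X \right)} = X^{2} + 2 X$ ($a{\left(X \right)} = 2 X + X^{2} = X^{2} + 2 X$)
$B = i \sqrt{3}$ ($B = \sqrt{-2 - 1} = \sqrt{-3} = i \sqrt{3} \approx 1.732 i$)
$a{\left(D \right)} \left(9 + B\right) = 625 \left(2 + 625\right) \left(9 + i \sqrt{3}\right) = 625 \cdot 627 \left(9 + i \sqrt{3}\right) = 391875 \left(9 + i \sqrt{3}\right) = 3526875 + 391875 i \sqrt{3}$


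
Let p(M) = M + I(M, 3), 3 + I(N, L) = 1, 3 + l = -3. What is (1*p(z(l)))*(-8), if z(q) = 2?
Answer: 0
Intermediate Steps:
l = -6 (l = -3 - 3 = -6)
I(N, L) = -2 (I(N, L) = -3 + 1 = -2)
p(M) = -2 + M (p(M) = M - 2 = -2 + M)
(1*p(z(l)))*(-8) = (1*(-2 + 2))*(-8) = (1*0)*(-8) = 0*(-8) = 0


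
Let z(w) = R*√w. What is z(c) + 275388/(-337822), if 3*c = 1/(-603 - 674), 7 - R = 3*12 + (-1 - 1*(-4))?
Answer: -2598/3187 - 32*I*√3831/3831 ≈ -0.81519 - 0.517*I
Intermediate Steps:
R = -32 (R = 7 - (3*12 + (-1 - 1*(-4))) = 7 - (36 + (-1 + 4)) = 7 - (36 + 3) = 7 - 1*39 = 7 - 39 = -32)
c = -1/3831 (c = 1/(3*(-603 - 674)) = (⅓)/(-1277) = (⅓)*(-1/1277) = -1/3831 ≈ -0.00026103)
z(w) = -32*√w
z(c) + 275388/(-337822) = -32*I*√3831/3831 + 275388/(-337822) = -32*I*√3831/3831 + 275388*(-1/337822) = -32*I*√3831/3831 - 2598/3187 = -2598/3187 - 32*I*√3831/3831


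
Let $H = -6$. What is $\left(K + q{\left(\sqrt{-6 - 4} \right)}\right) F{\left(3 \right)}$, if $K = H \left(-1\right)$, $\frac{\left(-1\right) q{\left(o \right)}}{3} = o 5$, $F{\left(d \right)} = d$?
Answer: $18 - 45 i \sqrt{10} \approx 18.0 - 142.3 i$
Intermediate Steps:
$q{\left(o \right)} = - 15 o$ ($q{\left(o \right)} = - 3 o 5 = - 3 \cdot 5 o = - 15 o$)
$K = 6$ ($K = \left(-6\right) \left(-1\right) = 6$)
$\left(K + q{\left(\sqrt{-6 - 4} \right)}\right) F{\left(3 \right)} = \left(6 - 15 \sqrt{-6 - 4}\right) 3 = \left(6 - 15 \sqrt{-10}\right) 3 = \left(6 - 15 i \sqrt{10}\right) 3 = 18 - 45 i \sqrt{10}$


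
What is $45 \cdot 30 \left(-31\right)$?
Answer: $-41850$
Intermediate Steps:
$45 \cdot 30 \left(-31\right) = 1350 \left(-31\right) = -41850$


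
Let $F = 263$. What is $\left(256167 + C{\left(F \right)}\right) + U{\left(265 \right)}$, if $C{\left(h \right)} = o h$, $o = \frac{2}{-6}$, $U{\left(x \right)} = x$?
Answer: $\frac{769033}{3} \approx 2.5634 \cdot 10^{5}$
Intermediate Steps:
$o = - \frac{1}{3}$ ($o = 2 \left(- \frac{1}{6}\right) = - \frac{1}{3} \approx -0.33333$)
$C{\left(h \right)} = - \frac{h}{3}$
$\left(256167 + C{\left(F \right)}\right) + U{\left(265 \right)} = \left(256167 - \frac{263}{3}\right) + 265 = \frac{768238}{3} + 265 = \frac{769033}{3}$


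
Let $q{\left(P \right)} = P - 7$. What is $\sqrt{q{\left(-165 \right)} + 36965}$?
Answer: $\sqrt{36793} \approx 191.81$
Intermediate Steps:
$q{\left(P \right)} = -7 + P$
$\sqrt{q{\left(-165 \right)} + 36965} = \sqrt{\left(-7 - 165\right) + 36965} = \sqrt{-172 + 36965} = \sqrt{36793}$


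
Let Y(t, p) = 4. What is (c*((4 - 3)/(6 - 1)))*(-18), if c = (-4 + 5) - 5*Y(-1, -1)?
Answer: 342/5 ≈ 68.400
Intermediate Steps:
c = -19 (c = (-4 + 5) - 5*4 = 1 - 20 = -19)
(c*((4 - 3)/(6 - 1)))*(-18) = -19*(4 - 3)/(6 - 1)*(-18) = -19/5*(-18) = 342/5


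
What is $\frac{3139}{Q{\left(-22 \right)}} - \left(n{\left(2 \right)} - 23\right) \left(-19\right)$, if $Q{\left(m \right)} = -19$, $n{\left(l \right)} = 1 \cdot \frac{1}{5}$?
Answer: $- \frac{56849}{95} \approx -598.41$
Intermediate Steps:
$n{\left(l \right)} = \frac{1}{5}$ ($n{\left(l \right)} = 1 \cdot \frac{1}{5} = \frac{1}{5}$)
$\frac{3139}{Q{\left(-22 \right)}} - \left(n{\left(2 \right)} - 23\right) \left(-19\right) = \frac{3139}{-19} - \left(\frac{1}{5} - 23\right) \left(-19\right) = 3139 \left(- \frac{1}{19}\right) - \left(- \frac{114}{5}\right) \left(-19\right) = - \frac{3139}{19} - \frac{2166}{5} = - \frac{56849}{95}$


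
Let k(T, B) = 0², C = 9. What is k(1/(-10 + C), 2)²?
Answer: 0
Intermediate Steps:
k(T, B) = 0
k(1/(-10 + C), 2)² = 0² = 0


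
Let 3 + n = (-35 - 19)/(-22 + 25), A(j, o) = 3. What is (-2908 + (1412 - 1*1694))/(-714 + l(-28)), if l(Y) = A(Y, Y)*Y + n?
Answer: 3190/819 ≈ 3.8950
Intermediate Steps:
n = -21 (n = -3 + (-35 - 19)/(-22 + 25) = -3 - 54/3 = -3 - 54*⅓ = -3 - 18 = -21)
l(Y) = -21 + 3*Y (l(Y) = 3*Y - 21 = -21 + 3*Y)
(-2908 + (1412 - 1*1694))/(-714 + l(-28)) = (-2908 + (1412 - 1*1694))/(-714 + (-21 + 3*(-28))) = (-2908 + (1412 - 1694))/(-714 + (-21 - 84)) = (-2908 - 282)/(-714 - 105) = -3190/(-819) = -3190*(-1/819) = 3190/819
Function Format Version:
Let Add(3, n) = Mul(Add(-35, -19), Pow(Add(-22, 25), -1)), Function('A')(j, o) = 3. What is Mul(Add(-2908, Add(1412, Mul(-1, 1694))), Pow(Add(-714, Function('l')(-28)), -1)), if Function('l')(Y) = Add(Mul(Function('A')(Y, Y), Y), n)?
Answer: Rational(3190, 819) ≈ 3.8950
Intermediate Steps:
n = -21 (n = Add(-3, Mul(Add(-35, -19), Pow(Add(-22, 25), -1))) = Add(-3, Mul(-54, Pow(3, -1))) = Add(-3, Mul(-54, Rational(1, 3))) = Add(-3, -18) = -21)
Function('l')(Y) = Add(-21, Mul(3, Y)) (Function('l')(Y) = Add(Mul(3, Y), -21) = Add(-21, Mul(3, Y)))
Mul(Add(-2908, Add(1412, Mul(-1, 1694))), Pow(Add(-714, Function('l')(-28)), -1)) = Mul(Add(-2908, Add(1412, Mul(-1, 1694))), Pow(Add(-714, Add(-21, Mul(3, -28))), -1)) = Mul(Add(-2908, Add(1412, -1694)), Pow(Add(-714, Add(-21, -84)), -1)) = Mul(Add(-2908, -282), Pow(Add(-714, -105), -1)) = Mul(-3190, Pow(-819, -1)) = Mul(-3190, Rational(-1, 819)) = Rational(3190, 819)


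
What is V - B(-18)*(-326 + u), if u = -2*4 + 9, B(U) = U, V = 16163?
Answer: 10313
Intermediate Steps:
u = 1 (u = -8 + 9 = 1)
V - B(-18)*(-326 + u) = 16163 - (-18)*(-326 + 1) = 16163 - (-18)*(-325) = 16163 - 1*5850 = 16163 - 5850 = 10313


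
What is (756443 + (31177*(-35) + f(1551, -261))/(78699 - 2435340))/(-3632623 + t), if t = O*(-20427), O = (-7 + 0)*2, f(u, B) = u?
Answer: -1782665677607/7886840819445 ≈ -0.22603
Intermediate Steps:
O = -14 (O = -7*2 = -14)
t = 285978 (t = -14*(-20427) = 285978)
(756443 + (31177*(-35) + f(1551, -261))/(78699 - 2435340))/(-3632623 + t) = (756443 + (31177*(-35) + 1551)/(78699 - 2435340))/(-3632623 + 285978) = (756443 + (-1091195 + 1551)/(-2356641))/(-3346645) = (756443 - 1089644*(-1/2356641))*(-1/3346645) = (756443 + 1089644/2356641)*(-1/3346645) = (1782665677607/2356641)*(-1/3346645) = -1782665677607/7886840819445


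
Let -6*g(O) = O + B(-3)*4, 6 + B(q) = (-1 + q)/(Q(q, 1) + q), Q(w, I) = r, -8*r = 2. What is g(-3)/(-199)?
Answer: -287/15522 ≈ -0.018490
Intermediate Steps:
r = -¼ (r = -⅛*2 = -¼ ≈ -0.25000)
Q(w, I) = -¼
B(q) = -6 + (-1 + q)/(-¼ + q)
g(O) = 124/39 - O/6 (g(O) = -(O + (2*(1 - 10*(-3))/(-1 + 4*(-3)))*4)/6 = -(O + (2*(1 + 30)/(-1 - 12))*4)/6 = -(O + (2*31/(-13))*4)/6 = -(O + (2*(-1/13)*31)*4)/6 = -(O - 62/13*4)/6 = -(O - 248/13)/6 = -(-248/13 + O)/6 = 124/39 - O/6)
g(-3)/(-199) = (124/39 - ⅙*(-3))/(-199) = (124/39 + ½)*(-1/199) = (287/78)*(-1/199) = -287/15522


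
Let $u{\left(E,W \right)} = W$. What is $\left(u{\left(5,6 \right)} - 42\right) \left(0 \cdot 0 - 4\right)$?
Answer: $144$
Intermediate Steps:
$\left(u{\left(5,6 \right)} - 42\right) \left(0 \cdot 0 - 4\right) = \left(6 - 42\right) \left(0 \cdot 0 - 4\right) = - 36 \left(0 - 4\right) = \left(-36\right) \left(-4\right) = 144$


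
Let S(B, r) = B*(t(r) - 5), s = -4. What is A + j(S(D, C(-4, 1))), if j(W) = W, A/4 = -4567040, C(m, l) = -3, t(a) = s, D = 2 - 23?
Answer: -18267971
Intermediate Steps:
D = -21
t(a) = -4
A = -18268160 (A = 4*(-4567040) = -18268160)
S(B, r) = -9*B (S(B, r) = B*(-4 - 5) = B*(-9) = -9*B)
A + j(S(D, C(-4, 1))) = -18268160 - 9*(-21) = -18268160 + 189 = -18267971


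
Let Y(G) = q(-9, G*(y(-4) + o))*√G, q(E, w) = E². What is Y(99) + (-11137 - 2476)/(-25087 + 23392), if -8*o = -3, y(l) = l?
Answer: 13613/1695 + 243*√11 ≈ 813.97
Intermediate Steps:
o = 3/8 (o = -⅛*(-3) = 3/8 ≈ 0.37500)
Y(G) = 81*√G (Y(G) = (-9)²*√G = 81*√G)
Y(99) + (-11137 - 2476)/(-25087 + 23392) = 81*√99 + (-11137 - 2476)/(-25087 + 23392) = 81*(3*√11) - 13613/(-1695) = 243*√11 - 13613*(-1/1695) = 243*√11 + 13613/1695 = 13613/1695 + 243*√11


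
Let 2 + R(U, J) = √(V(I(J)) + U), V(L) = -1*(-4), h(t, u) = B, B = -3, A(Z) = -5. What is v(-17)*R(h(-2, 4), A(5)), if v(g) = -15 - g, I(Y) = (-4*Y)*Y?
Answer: -2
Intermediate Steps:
I(Y) = -4*Y²
h(t, u) = -3
V(L) = 4
R(U, J) = -2 + √(4 + U)
v(-17)*R(h(-2, 4), A(5)) = (-15 - 1*(-17))*(-2 + √(4 - 3)) = (-15 + 17)*(-2 + √1) = 2*(-2 + 1) = 2*(-1) = -2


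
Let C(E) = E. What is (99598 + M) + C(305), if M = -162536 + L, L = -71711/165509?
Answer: -10366396908/165509 ≈ -62633.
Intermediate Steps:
L = -71711/165509 (L = -71711*1/165509 = -71711/165509 ≈ -0.43328)
M = -26901242535/165509 (M = -162536 - 71711/165509 = -26901242535/165509 ≈ -1.6254e+5)
(99598 + M) + C(305) = (99598 - 26901242535/165509) + 305 = -10416877153/165509 + 305 = -10366396908/165509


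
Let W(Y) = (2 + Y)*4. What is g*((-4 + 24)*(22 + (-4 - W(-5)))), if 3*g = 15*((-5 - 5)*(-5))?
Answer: 150000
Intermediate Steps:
W(Y) = 8 + 4*Y
g = 250 (g = (15*((-5 - 5)*(-5)))/3 = (15*(-10*(-5)))/3 = (15*50)/3 = (⅓)*750 = 250)
g*((-4 + 24)*(22 + (-4 - W(-5)))) = 250*((-4 + 24)*(22 + (-4 - (8 + 4*(-5))))) = 250*(20*(22 + (-4 - (8 - 20)))) = 250*(20*(22 + (-4 - 1*(-12)))) = 250*(20*(22 + (-4 + 12))) = 250*(20*(22 + 8)) = 250*(20*30) = 250*600 = 150000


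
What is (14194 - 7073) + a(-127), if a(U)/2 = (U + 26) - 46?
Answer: 6827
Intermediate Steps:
a(U) = -40 + 2*U (a(U) = 2*((U + 26) - 46) = 2*((26 + U) - 46) = 2*(-20 + U) = -40 + 2*U)
(14194 - 7073) + a(-127) = (14194 - 7073) + (-40 + 2*(-127)) = 7121 + (-40 - 254) = 7121 - 294 = 6827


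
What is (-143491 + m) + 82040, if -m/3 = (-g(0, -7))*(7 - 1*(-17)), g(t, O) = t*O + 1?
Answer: -61379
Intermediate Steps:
g(t, O) = 1 + O*t (g(t, O) = O*t + 1 = 1 + O*t)
m = 72 (m = -3*(-(1 - 7*0))*(7 - 1*(-17)) = -3*(-(1 + 0))*(7 + 17) = -3*(-1*1)*24 = -(-3)*24 = -3*(-24) = 72)
(-143491 + m) + 82040 = (-143491 + 72) + 82040 = -143419 + 82040 = -61379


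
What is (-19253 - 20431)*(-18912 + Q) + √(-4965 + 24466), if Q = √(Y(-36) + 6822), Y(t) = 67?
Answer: 747210036 + √19501 ≈ 7.4721e+8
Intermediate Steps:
Q = 83 (Q = √(67 + 6822) = √6889 = 83)
(-19253 - 20431)*(-18912 + Q) + √(-4965 + 24466) = (-19253 - 20431)*(-18912 + 83) + √(-4965 + 24466) = -39684*(-18829) + √19501 = 747210036 + √19501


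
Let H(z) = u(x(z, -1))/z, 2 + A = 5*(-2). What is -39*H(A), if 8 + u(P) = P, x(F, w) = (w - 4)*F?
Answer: 169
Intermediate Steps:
x(F, w) = F*(-4 + w) (x(F, w) = (-4 + w)*F = F*(-4 + w))
u(P) = -8 + P
A = -12 (A = -2 + 5*(-2) = -2 - 10 = -12)
H(z) = (-8 - 5*z)/z (H(z) = (-8 + z*(-4 - 1))/z = (-8 + z*(-5))/z = (-8 - 5*z)/z)
-39*H(A) = -39*(-5 - 8/(-12)) = -39*(-5 - 8*(-1/12)) = -39*(-5 + ⅔) = -39*(-13/3) = 169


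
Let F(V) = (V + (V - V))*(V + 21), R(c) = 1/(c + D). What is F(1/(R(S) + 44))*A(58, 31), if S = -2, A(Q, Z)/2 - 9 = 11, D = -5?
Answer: 1807120/94249 ≈ 19.174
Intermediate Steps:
A(Q, Z) = 40 (A(Q, Z) = 18 + 2*11 = 18 + 22 = 40)
R(c) = 1/(-5 + c) (R(c) = 1/(c - 5) = 1/(-5 + c))
F(V) = V*(21 + V) (F(V) = (V + 0)*(21 + V) = V*(21 + V))
F(1/(R(S) + 44))*A(58, 31) = ((21 + 1/(1/(-5 - 2) + 44))/(1/(-5 - 2) + 44))*40 = ((21 + 1/(1/(-7) + 44))/(1/(-7) + 44))*40 = ((21 + 1/(-⅐ + 44))/(-⅐ + 44))*40 = ((21 + 1/(307/7))/(307/7))*40 = (7*(21 + 7/307)/307)*40 = ((7/307)*(6454/307))*40 = (45178/94249)*40 = 1807120/94249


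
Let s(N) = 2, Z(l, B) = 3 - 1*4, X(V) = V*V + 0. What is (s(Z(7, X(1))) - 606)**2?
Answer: 364816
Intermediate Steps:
X(V) = V**2 (X(V) = V**2 + 0 = V**2)
Z(l, B) = -1 (Z(l, B) = 3 - 4 = -1)
(s(Z(7, X(1))) - 606)**2 = (2 - 606)**2 = (-604)**2 = 364816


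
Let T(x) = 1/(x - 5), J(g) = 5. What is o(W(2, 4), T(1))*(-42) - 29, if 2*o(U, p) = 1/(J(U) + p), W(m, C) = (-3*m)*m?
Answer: -635/19 ≈ -33.421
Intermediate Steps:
W(m, C) = -3*m**2
T(x) = 1/(-5 + x)
o(U, p) = 1/(2*(5 + p))
o(W(2, 4), T(1))*(-42) - 29 = (1/(2*(5 + 1/(-5 + 1))))*(-42) - 29 = (1/(2*(5 + 1/(-4))))*(-42) - 29 = (1/(2*(5 - 1/4)))*(-42) - 29 = (1/(2*(19/4)))*(-42) - 29 = ((1/2)*(4/19))*(-42) - 29 = (2/19)*(-42) - 29 = -84/19 - 29 = -635/19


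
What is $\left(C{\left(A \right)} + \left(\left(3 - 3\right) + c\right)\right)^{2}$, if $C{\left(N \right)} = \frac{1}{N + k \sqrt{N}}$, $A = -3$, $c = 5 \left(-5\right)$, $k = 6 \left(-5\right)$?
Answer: $\frac{4 \left(28500 \sqrt{3} + 420431 i\right)}{9 \left(20 \sqrt{3} + 299 i\right)} \approx 625.05 - 0.9591 i$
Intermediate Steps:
$k = -30$
$c = -25$
$C{\left(N \right)} = \frac{1}{N - 30 \sqrt{N}}$
$\left(C{\left(A \right)} + \left(\left(3 - 3\right) + c\right)\right)^{2} = \left(\frac{1}{-3 - 30 \sqrt{-3}} + \left(\left(3 - 3\right) - 25\right)\right)^{2} = \left(\frac{1}{-3 - 30 i \sqrt{3}} + \left(\left(3 - 3\right) - 25\right)\right)^{2} = \left(\frac{1}{-3 - 30 i \sqrt{3}} + \left(0 - 25\right)\right)^{2} = \left(\frac{1}{-3 - 30 i \sqrt{3}} - 25\right)^{2} = \left(-25 + \frac{1}{-3 - 30 i \sqrt{3}}\right)^{2}$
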